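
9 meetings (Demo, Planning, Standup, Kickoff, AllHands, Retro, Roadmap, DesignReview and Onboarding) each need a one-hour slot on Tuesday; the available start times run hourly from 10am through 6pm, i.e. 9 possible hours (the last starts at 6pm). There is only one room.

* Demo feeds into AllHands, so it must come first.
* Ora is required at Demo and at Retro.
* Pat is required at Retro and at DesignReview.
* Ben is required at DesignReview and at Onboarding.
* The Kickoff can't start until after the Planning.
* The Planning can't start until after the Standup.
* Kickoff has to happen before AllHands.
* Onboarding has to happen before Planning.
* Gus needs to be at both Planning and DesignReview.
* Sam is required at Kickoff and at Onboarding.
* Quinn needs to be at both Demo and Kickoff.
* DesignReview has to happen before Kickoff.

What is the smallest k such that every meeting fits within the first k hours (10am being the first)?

The precedence chain requires at least 4 distinct hours.
With at most 1 per hour and 9 meetings, at least 9 hours are needed.
9 works (last occupied hour: 6pm): for example Planning in 12pm; Kickoff in 2pm; DesignReview in 1pm; Standup in 10am; Roadmap in 6pm; Retro in 5pm; Demo in 3pm; Onboarding in 11am; AllHands in 4pm.

9 hours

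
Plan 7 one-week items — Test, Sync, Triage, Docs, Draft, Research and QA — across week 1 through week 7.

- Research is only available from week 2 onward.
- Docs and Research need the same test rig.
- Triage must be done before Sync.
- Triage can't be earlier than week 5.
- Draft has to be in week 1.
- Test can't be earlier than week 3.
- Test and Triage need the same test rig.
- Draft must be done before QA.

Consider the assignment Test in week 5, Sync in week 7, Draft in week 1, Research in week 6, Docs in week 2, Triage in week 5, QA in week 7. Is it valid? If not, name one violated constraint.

Triage must be done before Sync — holds.
Test and Triage need the same test rig — violated.
Draft has to be in week 1 — holds.
Triage can't be earlier than week 5 — holds.
Research is only available from week 2 onward — holds.
Draft must be done before QA — holds.
Docs and Research need the same test rig — holds.
Test can't be earlier than week 3 — holds.

No — it violates: Test and Triage need the same test rig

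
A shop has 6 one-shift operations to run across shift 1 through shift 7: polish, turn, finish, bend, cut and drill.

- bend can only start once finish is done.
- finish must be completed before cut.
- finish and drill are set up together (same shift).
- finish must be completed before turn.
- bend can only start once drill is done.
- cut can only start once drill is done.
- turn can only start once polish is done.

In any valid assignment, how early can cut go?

shift 2

Precedence pushes cut to at least shift 2.
cut at shift 2 is achievable: finish -> shift 1, drill -> shift 1, bend -> shift 2, turn -> shift 2, polish -> shift 1, cut -> shift 2.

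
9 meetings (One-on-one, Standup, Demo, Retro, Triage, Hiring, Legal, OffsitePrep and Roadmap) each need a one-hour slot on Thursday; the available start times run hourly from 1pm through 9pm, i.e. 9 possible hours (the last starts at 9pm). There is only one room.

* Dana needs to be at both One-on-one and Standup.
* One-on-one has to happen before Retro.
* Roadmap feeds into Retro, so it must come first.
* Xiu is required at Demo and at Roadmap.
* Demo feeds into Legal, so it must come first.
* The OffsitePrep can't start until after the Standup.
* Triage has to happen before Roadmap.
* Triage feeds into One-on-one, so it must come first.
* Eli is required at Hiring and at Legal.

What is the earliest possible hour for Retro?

Precedence pushes Retro to at least 3pm.
Retro at 4pm is achievable: Roadmap=3pm; OffsitePrep=8pm; Legal=7pm; Demo=6pm; Triage=1pm; One-on-one=2pm; Retro=4pm; Standup=5pm; Hiring=9pm.
Nothing earlier works — the conflict and capacity constraints rule out every hour before 4pm.

4pm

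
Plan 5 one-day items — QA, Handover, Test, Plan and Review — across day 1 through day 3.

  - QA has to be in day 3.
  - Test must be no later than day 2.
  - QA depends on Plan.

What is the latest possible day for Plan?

day 2

Downstream work caps Plan at day 2.
Plan at day 2 is achievable: Test=day 1; Review=day 1; Plan=day 2; Handover=day 1; QA=day 3.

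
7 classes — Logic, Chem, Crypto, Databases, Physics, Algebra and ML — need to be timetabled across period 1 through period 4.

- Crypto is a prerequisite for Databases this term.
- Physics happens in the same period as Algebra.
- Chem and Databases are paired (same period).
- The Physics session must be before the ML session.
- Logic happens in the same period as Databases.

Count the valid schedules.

36

Splitting on Logic: it can be period 2 (6), period 3 (12), period 4 (18). Listing each branch's schedules as (Chem, Crypto, Databases, Physics, Algebra, ML) by period number:
Logic=period 2: (2,1,2,1,1,2) (2,1,2,1,1,3) (2,1,2,1,1,4) (2,1,2,2,2,3) (2,1,2,2,2,4) (2,1,2,3,3,4) — 6.
Logic=period 3: (3,1,3,1,1,2) (3,1,3,1,1,3) (3,1,3,1,1,4) (3,1,3,2,2,3) (3,1,3,2,2,4) (3,1,3,3,3,4) (3,2,3,1,1,2) (3,2,3,1,1,3) (3,2,3,1,1,4) (3,2,3,2,2,3) (3,2,3,2,2,4) (3,2,3,3,3,4) — 12.
Logic=period 4: (4,1,4,1,1,2) (4,1,4,1,1,3) (4,1,4,1,1,4) (4,1,4,2,2,3) (4,1,4,2,2,4) (4,1,4,3,3,4) (4,2,4,1,1,2) (4,2,4,1,1,3) (4,2,4,1,1,4) (4,2,4,2,2,3) (4,2,4,2,2,4) (4,2,4,3,3,4) (4,3,4,1,1,2) (4,3,4,1,1,3) (4,3,4,1,1,4) (4,3,4,2,2,3) (4,3,4,2,2,4) (4,3,4,3,3,4) — 18.
Summing: 6 + 12 + 18 = 36.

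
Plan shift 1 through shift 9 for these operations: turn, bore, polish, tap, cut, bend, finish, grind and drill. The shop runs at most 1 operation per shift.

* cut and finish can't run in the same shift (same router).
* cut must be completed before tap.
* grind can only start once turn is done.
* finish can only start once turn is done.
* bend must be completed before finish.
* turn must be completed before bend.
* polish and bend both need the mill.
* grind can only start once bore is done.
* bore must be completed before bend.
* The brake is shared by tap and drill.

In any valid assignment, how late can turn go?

Downstream work caps turn at shift 7.
turn at shift 6 is achievable: bend in shift 7; finish in shift 8; grind in shift 9; drill in shift 5; bore in shift 1; polish in shift 4; tap in shift 3; cut in shift 2; turn in shift 6.
Nothing later works — the conflict and capacity constraints rule out every shift after shift 6.

shift 6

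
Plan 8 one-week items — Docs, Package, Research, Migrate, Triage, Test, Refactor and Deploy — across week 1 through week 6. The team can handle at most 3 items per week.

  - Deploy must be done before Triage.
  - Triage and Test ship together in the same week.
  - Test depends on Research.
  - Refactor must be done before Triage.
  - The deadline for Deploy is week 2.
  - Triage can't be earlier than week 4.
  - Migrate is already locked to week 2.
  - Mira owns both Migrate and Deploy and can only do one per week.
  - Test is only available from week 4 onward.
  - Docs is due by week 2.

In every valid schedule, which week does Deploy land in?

week 1

Deploy's window is week 1–week 2.
Migrate is fixed at week 2, and Deploy can't share a week with Migrate.
So Deploy must be week 1.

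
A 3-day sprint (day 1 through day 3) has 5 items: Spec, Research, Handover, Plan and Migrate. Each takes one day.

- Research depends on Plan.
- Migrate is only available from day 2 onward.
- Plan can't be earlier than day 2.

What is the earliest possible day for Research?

Precedence pushes Research to at least day 3.
Research at day 3 is achievable: Migrate=day 2, Research=day 3, Handover=day 1, Plan=day 2, Spec=day 1.

day 3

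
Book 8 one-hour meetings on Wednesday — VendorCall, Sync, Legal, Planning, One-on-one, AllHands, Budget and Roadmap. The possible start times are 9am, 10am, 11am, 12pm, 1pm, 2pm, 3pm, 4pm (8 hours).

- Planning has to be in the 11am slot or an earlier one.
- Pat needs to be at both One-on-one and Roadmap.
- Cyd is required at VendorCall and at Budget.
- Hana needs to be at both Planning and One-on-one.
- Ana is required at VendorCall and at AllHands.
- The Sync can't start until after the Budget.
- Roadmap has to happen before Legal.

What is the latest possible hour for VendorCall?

VendorCall at 4pm is achievable: VendorCall=4pm, Sync=10am, Legal=10am, AllHands=9am, Planning=9am, Budget=9am, One-on-one=10am, Roadmap=9am.

4pm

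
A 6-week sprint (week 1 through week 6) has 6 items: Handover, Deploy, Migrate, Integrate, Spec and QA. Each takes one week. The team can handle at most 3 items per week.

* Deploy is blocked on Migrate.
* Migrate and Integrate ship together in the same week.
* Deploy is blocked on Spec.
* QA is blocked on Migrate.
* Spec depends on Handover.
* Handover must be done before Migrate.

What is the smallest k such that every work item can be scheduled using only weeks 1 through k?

3 weeks

The precedence chain requires at least 3 distinct weeks.
With at most 3 per week and 6 work items, at least 2 weeks are needed.
3 works (last occupied week: week 3): for example Deploy -> week 3, Spec -> week 2, QA -> week 3, Handover -> week 1, Integrate -> week 2, Migrate -> week 2.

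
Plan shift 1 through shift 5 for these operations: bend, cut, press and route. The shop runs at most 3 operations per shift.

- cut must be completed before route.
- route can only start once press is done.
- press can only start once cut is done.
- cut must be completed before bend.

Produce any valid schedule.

press=shift 2, bend=shift 2, cut=shift 1, route=shift 3

Checking: cut(shift 1) before bend(shift 2); press(shift 2) before route(shift 3); cut(shift 1) before press(shift 2); cut(shift 1) before route(shift 3); max 2 per shift (cap 3).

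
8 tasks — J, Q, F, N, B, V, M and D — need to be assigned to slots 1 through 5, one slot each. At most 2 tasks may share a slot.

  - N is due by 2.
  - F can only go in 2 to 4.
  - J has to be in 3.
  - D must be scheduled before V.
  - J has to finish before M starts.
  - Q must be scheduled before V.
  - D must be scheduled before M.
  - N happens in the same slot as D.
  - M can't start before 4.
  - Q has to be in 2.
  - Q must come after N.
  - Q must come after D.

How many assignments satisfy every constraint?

Splitting on F: it can be 2 (14), 3 (10), 4 (14). Listing each branch's schedules as (J, Q, N, B, V, M, D):
F=2: (3,2,1,3,4,4,1) (3,2,1,3,4,5,1) (3,2,1,3,5,4,1) (3,2,1,3,5,5,1) (3,2,1,4,3,4,1) (3,2,1,4,3,5,1) (3,2,1,4,4,5,1) (3,2,1,4,5,4,1) (3,2,1,4,5,5,1) (3,2,1,5,3,4,1) (3,2,1,5,3,5,1) (3,2,1,5,4,4,1) (3,2,1,5,4,5,1) (3,2,1,5,5,4,1) — 14.
F=3: (3,2,1,2,4,4,1) (3,2,1,2,4,5,1) (3,2,1,2,5,4,1) (3,2,1,2,5,5,1) (3,2,1,4,4,5,1) (3,2,1,4,5,4,1) (3,2,1,4,5,5,1) (3,2,1,5,4,4,1) (3,2,1,5,4,5,1) (3,2,1,5,5,4,1) — 10.
F=4: (3,2,1,2,3,4,1) (3,2,1,2,3,5,1) (3,2,1,2,4,5,1) (3,2,1,2,5,4,1) (3,2,1,2,5,5,1) (3,2,1,3,4,5,1) (3,2,1,3,5,4,1) (3,2,1,3,5,5,1) (3,2,1,4,3,5,1) (3,2,1,4,5,5,1) (3,2,1,5,3,4,1) (3,2,1,5,3,5,1) (3,2,1,5,4,5,1) (3,2,1,5,5,4,1) — 14.
Summing: 14 + 10 + 14 = 38.

38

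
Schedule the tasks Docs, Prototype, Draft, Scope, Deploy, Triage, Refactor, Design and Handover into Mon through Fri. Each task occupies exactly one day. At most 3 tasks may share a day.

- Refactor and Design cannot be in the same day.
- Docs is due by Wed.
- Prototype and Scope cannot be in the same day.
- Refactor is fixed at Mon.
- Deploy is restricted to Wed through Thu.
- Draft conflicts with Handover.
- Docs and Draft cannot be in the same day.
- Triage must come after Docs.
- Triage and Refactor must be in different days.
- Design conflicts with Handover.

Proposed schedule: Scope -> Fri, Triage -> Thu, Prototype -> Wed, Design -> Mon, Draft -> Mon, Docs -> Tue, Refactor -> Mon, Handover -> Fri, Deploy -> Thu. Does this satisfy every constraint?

No. Refactor and Design cannot be in the same day is not satisfied.

At most 3 tasks may share a day — holds.
Refactor is fixed at Mon — holds.
Prototype and Scope cannot be in the same day — holds.
Design conflicts with Handover — holds.
Triage and Refactor must be in different days — holds.
Triage must come after Docs — holds.
Deploy is restricted to Wed through Thu — holds.
Docs and Draft cannot be in the same day — holds.
Draft conflicts with Handover — holds.
Docs is due by Wed — holds.
Refactor and Design cannot be in the same day — violated.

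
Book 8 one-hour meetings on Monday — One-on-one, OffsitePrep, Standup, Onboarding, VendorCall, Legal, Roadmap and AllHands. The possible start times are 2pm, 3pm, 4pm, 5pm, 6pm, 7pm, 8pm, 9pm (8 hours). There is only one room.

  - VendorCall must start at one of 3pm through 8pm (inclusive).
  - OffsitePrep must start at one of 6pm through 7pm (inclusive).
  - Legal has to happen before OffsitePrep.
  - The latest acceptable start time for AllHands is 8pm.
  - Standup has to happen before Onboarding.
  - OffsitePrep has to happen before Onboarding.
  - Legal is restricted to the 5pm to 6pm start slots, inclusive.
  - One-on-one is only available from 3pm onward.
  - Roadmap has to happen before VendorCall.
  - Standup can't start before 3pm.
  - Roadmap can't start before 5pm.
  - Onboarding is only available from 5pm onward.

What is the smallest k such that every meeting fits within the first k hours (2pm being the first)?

8 hours

The precedence chain requires at least 3 distinct hours.
With at most 1 per hour and 8 meetings, at least 8 hours are needed.
Propagating the time windows through the other constraints, Onboarding can't land before 7pm — that is hour 6 counting from 2pm — so the schedule must run through at least 6 hours.
8 works (last occupied hour: 9pm): for example AllHands=2pm; OffsitePrep=6pm; Standup=3pm; Legal=5pm; One-on-one=4pm; VendorCall=8pm; Onboarding=9pm; Roadmap=7pm.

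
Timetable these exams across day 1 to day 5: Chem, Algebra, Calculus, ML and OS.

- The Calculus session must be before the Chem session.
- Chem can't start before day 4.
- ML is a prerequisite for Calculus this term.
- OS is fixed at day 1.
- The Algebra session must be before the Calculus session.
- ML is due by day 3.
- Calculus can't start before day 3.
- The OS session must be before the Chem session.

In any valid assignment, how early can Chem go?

day 4

Chem is available from day 4.
Chem at day 4 is achievable: Chem -> day 4, ML -> day 1, Calculus -> day 3, Algebra -> day 1, OS -> day 1.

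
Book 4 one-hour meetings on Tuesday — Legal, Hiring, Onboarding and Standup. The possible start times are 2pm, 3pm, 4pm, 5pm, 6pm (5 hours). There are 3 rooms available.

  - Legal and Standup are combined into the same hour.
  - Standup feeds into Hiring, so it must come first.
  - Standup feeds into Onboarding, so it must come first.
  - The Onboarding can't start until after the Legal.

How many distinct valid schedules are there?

30

Splitting on Legal: it can be 2pm (16), 3pm (9), 4pm (4), 5pm (1). Listing each branch's schedules as (Hiring, Onboarding, Standup):
Legal=2pm: (3pm,3pm,2pm) (3pm,4pm,2pm) (3pm,5pm,2pm) (3pm,6pm,2pm) (4pm,3pm,2pm) (4pm,4pm,2pm) (4pm,5pm,2pm) (4pm,6pm,2pm) (5pm,3pm,2pm) (5pm,4pm,2pm) (5pm,5pm,2pm) (5pm,6pm,2pm) (6pm,3pm,2pm) (6pm,4pm,2pm) (6pm,5pm,2pm) (6pm,6pm,2pm) — 16.
Legal=3pm: (4pm,4pm,3pm) (4pm,5pm,3pm) (4pm,6pm,3pm) (5pm,4pm,3pm) (5pm,5pm,3pm) (5pm,6pm,3pm) (6pm,4pm,3pm) (6pm,5pm,3pm) (6pm,6pm,3pm) — 9.
Legal=4pm: (5pm,5pm,4pm) (5pm,6pm,4pm) (6pm,5pm,4pm) (6pm,6pm,4pm) — 4.
Legal=5pm: (6pm,6pm,5pm) — 1.
Summing: 16 + 9 + 4 + 1 = 30.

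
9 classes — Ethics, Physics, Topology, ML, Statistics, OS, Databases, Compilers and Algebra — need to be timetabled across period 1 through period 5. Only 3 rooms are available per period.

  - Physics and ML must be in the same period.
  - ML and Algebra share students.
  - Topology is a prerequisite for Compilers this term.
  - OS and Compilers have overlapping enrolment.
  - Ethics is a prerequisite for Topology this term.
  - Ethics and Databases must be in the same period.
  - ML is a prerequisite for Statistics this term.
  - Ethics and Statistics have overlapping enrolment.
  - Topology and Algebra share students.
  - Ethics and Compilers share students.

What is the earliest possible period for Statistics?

period 2

Precedence pushes Statistics to at least period 2.
Statistics at period 2 is achievable: OS in period 1; Compilers in period 5; Topology in period 4; Databases in period 3; ML in period 1; Ethics in period 3; Algebra in period 2; Statistics in period 2; Physics in period 1.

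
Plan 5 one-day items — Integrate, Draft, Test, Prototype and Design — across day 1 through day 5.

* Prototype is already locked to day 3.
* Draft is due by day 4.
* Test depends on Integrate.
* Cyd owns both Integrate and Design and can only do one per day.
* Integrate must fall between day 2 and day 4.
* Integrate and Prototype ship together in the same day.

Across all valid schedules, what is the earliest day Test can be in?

day 4

Precedence pushes Test to at least day 4.
Test at day 4 is achievable: Prototype in day 3; Design in day 1; Integrate in day 3; Test in day 4; Draft in day 1.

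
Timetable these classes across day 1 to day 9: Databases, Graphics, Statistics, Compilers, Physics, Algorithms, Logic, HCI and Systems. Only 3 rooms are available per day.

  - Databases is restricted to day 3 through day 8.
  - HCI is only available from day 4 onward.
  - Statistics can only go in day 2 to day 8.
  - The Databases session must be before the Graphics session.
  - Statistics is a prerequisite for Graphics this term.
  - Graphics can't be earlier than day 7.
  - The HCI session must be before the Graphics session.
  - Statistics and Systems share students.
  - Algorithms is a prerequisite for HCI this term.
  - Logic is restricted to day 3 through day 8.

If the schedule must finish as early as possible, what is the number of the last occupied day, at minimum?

The precedence chain requires at least 3 distinct days.
With at most 3 per day and 9 classes, at least 3 days are needed.
Graphics can't be placed before day 7, so the schedule must run through at least day 7.
7 works (last occupied day: day 7): for example Graphics in day 7, Logic in day 3, Physics in day 1, Systems in day 3, Algorithms in day 1, Databases in day 3, Statistics in day 2, HCI in day 4, Compilers in day 1.

day 7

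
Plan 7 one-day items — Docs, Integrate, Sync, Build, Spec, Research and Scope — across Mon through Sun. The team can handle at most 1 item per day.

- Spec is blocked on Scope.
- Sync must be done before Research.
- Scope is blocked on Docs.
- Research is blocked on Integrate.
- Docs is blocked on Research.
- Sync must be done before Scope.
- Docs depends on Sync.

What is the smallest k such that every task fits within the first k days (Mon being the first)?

The precedence chain requires at least 5 distinct days.
With at most 1 per day and 7 tasks, at least 7 days are needed.
7 works (last occupied day: Sun): for example Spec -> Sat; Sync -> Mon; Scope -> Fri; Research -> Wed; Build -> Sun; Docs -> Thu; Integrate -> Tue.

7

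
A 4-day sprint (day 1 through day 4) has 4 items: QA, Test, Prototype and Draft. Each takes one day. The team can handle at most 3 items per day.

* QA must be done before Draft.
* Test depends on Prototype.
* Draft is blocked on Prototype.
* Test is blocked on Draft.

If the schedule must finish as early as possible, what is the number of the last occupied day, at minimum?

3

The precedence chain requires at least 3 distinct days.
With at most 3 per day and 4 tasks, at least 2 days are needed.
3 works (last occupied day: day 3): for example QA -> day 1; Test -> day 3; Draft -> day 2; Prototype -> day 1.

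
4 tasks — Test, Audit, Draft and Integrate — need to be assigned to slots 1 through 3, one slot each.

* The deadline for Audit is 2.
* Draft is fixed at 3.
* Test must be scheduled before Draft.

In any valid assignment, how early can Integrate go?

1

Integrate at 1 is achievable: Draft=3, Integrate=1, Audit=1, Test=1.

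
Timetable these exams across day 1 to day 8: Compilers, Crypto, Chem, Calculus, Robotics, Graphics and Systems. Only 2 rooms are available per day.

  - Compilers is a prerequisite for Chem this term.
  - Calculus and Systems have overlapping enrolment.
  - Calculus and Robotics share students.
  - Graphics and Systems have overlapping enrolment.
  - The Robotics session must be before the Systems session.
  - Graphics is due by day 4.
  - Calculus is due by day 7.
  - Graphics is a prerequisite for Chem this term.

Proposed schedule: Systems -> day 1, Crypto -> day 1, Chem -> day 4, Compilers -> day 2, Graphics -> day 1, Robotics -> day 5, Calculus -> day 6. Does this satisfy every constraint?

Calculus and Systems have overlapping enrolment — holds.
Only 2 rooms are available per day — violated.
Compilers is a prerequisite for Chem this term — holds.
Graphics is due by day 4 — holds.
Graphics and Systems have overlapping enrolment — violated.
Calculus is due by day 7 — holds.
Calculus and Robotics share students — holds.
Graphics is a prerequisite for Chem this term — holds.
The Robotics session must be before the Systems session — violated.

No — it violates: Graphics and Systems have overlapping enrolment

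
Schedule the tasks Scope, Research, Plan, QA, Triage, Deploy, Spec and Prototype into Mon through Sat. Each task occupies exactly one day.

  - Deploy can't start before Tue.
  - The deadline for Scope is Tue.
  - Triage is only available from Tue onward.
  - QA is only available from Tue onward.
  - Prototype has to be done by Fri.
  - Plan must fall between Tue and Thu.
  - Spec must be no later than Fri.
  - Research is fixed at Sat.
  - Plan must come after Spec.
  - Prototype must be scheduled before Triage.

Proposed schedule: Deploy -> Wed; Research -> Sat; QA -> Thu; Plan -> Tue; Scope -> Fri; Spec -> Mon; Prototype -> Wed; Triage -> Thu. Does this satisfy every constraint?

Research is fixed at Sat — holds.
Deploy can't start before Tue — holds.
Plan must fall between Tue and Thu — holds.
QA is only available from Tue onward — holds.
Plan must come after Spec — holds.
Prototype must be scheduled before Triage — holds.
The deadline for Scope is Tue — violated.
Triage is only available from Tue onward — holds.
Spec must be no later than Fri — holds.
Prototype has to be done by Fri — holds.

Invalid. The deadline for Scope is Tue.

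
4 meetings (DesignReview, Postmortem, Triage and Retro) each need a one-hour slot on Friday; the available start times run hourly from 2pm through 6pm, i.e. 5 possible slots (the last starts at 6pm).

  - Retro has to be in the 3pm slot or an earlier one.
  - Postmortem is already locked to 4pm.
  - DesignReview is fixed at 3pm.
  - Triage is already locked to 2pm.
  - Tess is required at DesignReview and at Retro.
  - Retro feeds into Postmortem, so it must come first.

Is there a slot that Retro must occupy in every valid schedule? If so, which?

2pm

Retro's window is 2pm–3pm.
DesignReview is fixed at 3pm, and Retro can't share a slot with DesignReview.
So Retro must be 2pm.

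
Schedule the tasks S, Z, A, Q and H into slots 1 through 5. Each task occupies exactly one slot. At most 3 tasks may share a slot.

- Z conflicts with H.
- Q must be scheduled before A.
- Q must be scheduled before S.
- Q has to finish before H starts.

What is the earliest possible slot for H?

Precedence pushes H to at least 2.
H at 2 is achievable: S -> 2, H -> 2, Q -> 1, Z -> 1, A -> 2.

2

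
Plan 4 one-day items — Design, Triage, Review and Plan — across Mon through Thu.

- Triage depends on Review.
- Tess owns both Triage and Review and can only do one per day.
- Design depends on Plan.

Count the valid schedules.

Splitting on Design: it can be Tue (6), Wed (12), Thu (18). Listing each branch's schedules as (Triage, Review, Plan):
Design=Tue: (Tue,Mon,Mon) (Wed,Mon,Mon) (Wed,Tue,Mon) (Thu,Mon,Mon) (Thu,Tue,Mon) (Thu,Wed,Mon) — 6.
Design=Wed: (Tue,Mon,Mon) (Tue,Mon,Tue) (Wed,Mon,Mon) (Wed,Mon,Tue) (Wed,Tue,Mon) (Wed,Tue,Tue) (Thu,Mon,Mon) (Thu,Mon,Tue) (Thu,Tue,Mon) (Thu,Tue,Tue) (Thu,Wed,Mon) (Thu,Wed,Tue) — 12.
Design=Thu: (Tue,Mon,Mon) (Tue,Mon,Tue) (Tue,Mon,Wed) (Wed,Mon,Mon) (Wed,Mon,Tue) (Wed,Mon,Wed) (Wed,Tue,Mon) (Wed,Tue,Tue) (Wed,Tue,Wed) (Thu,Mon,Mon) (Thu,Mon,Tue) (Thu,Mon,Wed) (Thu,Tue,Mon) (Thu,Tue,Tue) (Thu,Tue,Wed) (Thu,Wed,Mon) (Thu,Wed,Tue) (Thu,Wed,Wed) — 18.
Summing: 6 + 12 + 18 = 36.

36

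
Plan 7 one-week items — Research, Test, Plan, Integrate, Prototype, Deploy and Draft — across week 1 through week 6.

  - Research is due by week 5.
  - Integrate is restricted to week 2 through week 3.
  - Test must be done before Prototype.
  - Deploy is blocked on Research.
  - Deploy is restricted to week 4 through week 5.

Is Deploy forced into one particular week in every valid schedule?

Deploy can be week 4 (e.g. Draft -> week 1, Integrate -> week 2, Research -> week 1, Plan -> week 1, Test -> week 1, Prototype -> week 2, Deploy -> week 4) or week 5 (e.g. Test in week 1; Plan in week 1; Prototype in week 2; Integrate in week 2; Draft in week 1; Deploy in week 5; Research in week 1).

No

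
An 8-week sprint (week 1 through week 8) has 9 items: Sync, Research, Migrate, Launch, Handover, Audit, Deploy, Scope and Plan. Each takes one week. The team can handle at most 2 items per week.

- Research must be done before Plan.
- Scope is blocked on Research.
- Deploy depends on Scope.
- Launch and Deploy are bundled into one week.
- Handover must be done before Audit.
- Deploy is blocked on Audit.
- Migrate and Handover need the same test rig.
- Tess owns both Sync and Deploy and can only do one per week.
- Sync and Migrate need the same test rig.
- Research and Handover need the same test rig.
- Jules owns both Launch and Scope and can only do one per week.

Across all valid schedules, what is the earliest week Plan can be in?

week 2

Precedence pushes Plan to at least week 2.
Plan at week 2 is achievable: Scope in week 3, Deploy in week 4, Handover in week 2, Launch in week 4, Sync in week 1, Audit in week 3, Migrate in week 5, Plan in week 2, Research in week 1.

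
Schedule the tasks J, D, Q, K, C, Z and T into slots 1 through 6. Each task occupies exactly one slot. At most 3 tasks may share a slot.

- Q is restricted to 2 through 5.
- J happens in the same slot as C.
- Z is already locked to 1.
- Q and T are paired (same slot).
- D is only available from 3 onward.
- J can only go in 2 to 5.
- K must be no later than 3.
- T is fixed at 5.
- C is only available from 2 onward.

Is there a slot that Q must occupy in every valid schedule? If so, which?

Q is available from 2; Q must be in the same slot as T, which can't be before 5, so Q is at least 5; Q's own window allows nothing later than 5.
So Q is pinned to 5.

5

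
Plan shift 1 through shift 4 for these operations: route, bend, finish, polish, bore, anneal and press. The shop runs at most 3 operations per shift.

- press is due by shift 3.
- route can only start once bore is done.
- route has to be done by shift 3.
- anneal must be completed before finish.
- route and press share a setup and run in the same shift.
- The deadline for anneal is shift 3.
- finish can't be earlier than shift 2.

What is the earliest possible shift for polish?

shift 1

polish at shift 1 is achievable: bore in shift 1; anneal in shift 1; finish in shift 2; polish in shift 1; press in shift 2; route in shift 2; bend in shift 3.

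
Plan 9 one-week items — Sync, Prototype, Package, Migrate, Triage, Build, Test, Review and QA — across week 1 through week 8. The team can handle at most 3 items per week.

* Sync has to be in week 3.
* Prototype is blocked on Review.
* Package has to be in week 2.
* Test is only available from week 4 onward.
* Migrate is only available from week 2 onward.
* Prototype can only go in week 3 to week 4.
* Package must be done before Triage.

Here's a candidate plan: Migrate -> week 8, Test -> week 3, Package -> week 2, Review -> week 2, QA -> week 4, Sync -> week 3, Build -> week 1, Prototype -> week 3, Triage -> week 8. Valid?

Invalid. Test is only available from week 4 onward.

Test is only available from week 4 onward — violated.
Prototype can only go in week 3 to week 4 — holds.
The team can handle at most 3 items per week — holds.
Package must be done before Triage — holds.
Migrate is only available from week 2 onward — holds.
Prototype is blocked on Review — holds.
Package has to be in week 2 — holds.
Sync has to be in week 3 — holds.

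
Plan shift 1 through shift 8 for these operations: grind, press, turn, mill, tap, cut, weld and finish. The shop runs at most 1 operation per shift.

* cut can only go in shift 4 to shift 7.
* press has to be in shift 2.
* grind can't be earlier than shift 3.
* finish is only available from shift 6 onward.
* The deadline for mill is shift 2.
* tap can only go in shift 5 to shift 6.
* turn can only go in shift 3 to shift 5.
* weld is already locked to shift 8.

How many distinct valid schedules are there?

10

Splitting on grind: it can be shift 3 (4), shift 4 (3), shift 5 (1), shift 6 (1), shift 7 (1). Listing each branch's schedules as (press, turn, mill, tap, cut, weld, finish) by shift number:
grind=shift 3: (2,4,1,5,6,8,7) (2,4,1,5,7,8,6) (2,4,1,6,5,8,7) (2,5,1,6,4,8,7) — 4.
grind=shift 4: (2,3,1,5,6,8,7) (2,3,1,5,7,8,6) (2,3,1,6,5,8,7) — 3.
grind=shift 5: (2,3,1,6,4,8,7) — 1.
grind=shift 6: (2,3,1,5,4,8,7) — 1.
grind=shift 7: (2,3,1,5,4,8,6) — 1.
Summing: 4 + 3 + 1 + 1 + 1 = 10.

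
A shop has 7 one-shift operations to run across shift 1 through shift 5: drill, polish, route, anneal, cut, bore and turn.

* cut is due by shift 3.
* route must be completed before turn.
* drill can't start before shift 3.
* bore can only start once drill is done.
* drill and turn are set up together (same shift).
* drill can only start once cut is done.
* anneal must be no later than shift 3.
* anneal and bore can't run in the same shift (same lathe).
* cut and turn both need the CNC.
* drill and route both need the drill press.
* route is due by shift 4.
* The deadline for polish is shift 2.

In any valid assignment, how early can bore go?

Precedence pushes bore to at least shift 4.
bore at shift 4 is achievable: drill in shift 3, turn in shift 3, cut in shift 1, anneal in shift 1, route in shift 1, polish in shift 1, bore in shift 4.

shift 4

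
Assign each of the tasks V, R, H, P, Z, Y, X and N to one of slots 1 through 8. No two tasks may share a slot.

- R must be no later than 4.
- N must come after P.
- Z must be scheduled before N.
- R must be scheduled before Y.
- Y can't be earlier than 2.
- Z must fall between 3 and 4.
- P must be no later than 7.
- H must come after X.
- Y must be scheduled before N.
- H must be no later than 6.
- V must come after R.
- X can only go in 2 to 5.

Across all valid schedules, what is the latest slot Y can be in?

Y is available from 2; downstream work caps Y at 7.
Y at 7 is achievable: X -> 2; Y -> 7; R -> 1; V -> 6; N -> 8; Z -> 3; H -> 4; P -> 5.

7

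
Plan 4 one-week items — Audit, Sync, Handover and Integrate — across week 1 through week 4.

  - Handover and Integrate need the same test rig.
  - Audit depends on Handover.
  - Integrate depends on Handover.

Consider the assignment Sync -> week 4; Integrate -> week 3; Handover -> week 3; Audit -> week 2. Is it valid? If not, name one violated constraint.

Handover and Integrate need the same test rig — violated.
Integrate depends on Handover — violated.
Audit depends on Handover — violated.

No. Audit depends on Handover is not satisfied.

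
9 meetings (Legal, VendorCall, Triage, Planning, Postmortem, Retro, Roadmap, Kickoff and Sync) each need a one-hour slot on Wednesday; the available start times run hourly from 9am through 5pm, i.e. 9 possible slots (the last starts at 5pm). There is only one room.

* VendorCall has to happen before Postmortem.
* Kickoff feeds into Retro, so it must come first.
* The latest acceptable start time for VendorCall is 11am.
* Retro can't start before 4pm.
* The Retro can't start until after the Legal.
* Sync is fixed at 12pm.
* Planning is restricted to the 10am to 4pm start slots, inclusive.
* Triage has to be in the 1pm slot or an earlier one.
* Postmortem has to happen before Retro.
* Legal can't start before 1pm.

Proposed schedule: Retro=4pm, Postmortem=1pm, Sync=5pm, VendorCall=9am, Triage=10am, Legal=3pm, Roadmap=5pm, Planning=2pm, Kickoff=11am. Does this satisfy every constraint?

The Retro can't start until after the Legal — holds.
Sync is fixed at 12pm — violated.
Triage has to be in the 1pm slot or an earlier one — holds.
Postmortem has to happen before Retro — holds.
VendorCall has to happen before Postmortem — holds.
Planning is restricted to the 10am to 4pm start slots, inclusive — holds.
Legal can't start before 1pm — holds.
Retro can't start before 4pm — holds.
Kickoff feeds into Retro, so it must come first — holds.
There is only one room — violated.
The latest acceptable start time for VendorCall is 11am — holds.

No. Sync is fixed at 12pm is not satisfied.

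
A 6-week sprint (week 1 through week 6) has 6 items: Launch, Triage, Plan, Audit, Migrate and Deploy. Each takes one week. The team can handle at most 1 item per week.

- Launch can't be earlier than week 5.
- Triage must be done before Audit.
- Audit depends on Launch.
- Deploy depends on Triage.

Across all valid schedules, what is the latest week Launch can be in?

Launch is available from week 5; downstream work caps Launch at week 5.
Launch at week 5 is achievable: Triage in week 1, Plan in week 3, Audit in week 6, Migrate in week 4, Launch in week 5, Deploy in week 2.

week 5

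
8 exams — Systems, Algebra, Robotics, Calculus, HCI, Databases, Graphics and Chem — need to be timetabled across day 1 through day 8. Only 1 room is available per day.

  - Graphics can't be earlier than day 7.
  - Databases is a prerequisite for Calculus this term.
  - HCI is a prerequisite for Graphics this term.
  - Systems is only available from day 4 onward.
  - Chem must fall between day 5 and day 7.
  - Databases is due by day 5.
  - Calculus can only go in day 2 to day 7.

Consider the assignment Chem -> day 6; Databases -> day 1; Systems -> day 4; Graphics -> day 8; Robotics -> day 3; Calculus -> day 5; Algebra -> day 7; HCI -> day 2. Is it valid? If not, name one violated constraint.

Chem must fall between day 5 and day 7 — holds.
Only 1 room is available per day — holds.
Graphics can't be earlier than day 7 — holds.
Databases is due by day 5 — holds.
HCI is a prerequisite for Graphics this term — holds.
Calculus can only go in day 2 to day 7 — holds.
Systems is only available from day 4 onward — holds.
Databases is a prerequisite for Calculus this term — holds.

Yes, all constraints hold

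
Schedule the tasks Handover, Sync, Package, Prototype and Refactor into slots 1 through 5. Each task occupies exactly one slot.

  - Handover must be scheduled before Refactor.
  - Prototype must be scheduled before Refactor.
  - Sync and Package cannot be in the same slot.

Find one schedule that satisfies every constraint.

Handover in 1; Package in 2; Sync in 1; Refactor in 2; Prototype in 1

Checking: Prototype(1) before Refactor(2); Handover(1) before Refactor(2); Sync(1) != Package(2).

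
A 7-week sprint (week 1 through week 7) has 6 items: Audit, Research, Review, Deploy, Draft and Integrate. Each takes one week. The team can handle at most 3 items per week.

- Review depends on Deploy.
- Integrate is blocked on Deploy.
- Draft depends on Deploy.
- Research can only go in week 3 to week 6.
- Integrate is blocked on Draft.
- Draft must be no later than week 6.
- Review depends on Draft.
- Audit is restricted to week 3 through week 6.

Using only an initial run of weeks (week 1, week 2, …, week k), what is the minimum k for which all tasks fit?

The precedence chain requires at least 3 distinct weeks.
With at most 3 per week and 6 tasks, at least 2 weeks are needed.
Could 3 weeks be enough, i.e. nothing placed later than week 3? No: Audit's window within 3 weeks is {week 3}; Research's window within 3 weeks is {week 3}; Draft's window within 3 weeks is {week 1, week 2, week 3}; Draft must come after Deploy (at week 1 or later) → {week 2, week 3}; Deploy must come before Draft (at week 3 or earlier) → {week 1, week 2}; Review must come after Draft (at week 2 or later) → {week 3}; Draft must come before Review (at week 3 or earlier) → {week 2}; Integrate must come after Deploy (at week 1 or later) → {week 2, week 3}; Integrate must come after Draft (at week 2 or later) → {week 3}; that puts Audit, Research, Review and Integrate all in week 3 — more than 3 per week.
So 3 weeks is not enough.
4 works (last occupied week: week 4): for example Research in week 3, Review in week 3, Draft in week 2, Audit in week 3, Deploy in week 1, Integrate in week 4.

4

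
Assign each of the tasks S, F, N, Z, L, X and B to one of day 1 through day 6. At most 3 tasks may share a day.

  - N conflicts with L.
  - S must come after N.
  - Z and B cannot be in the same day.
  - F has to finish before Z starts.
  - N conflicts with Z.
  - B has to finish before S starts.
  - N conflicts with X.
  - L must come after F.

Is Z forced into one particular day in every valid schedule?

No

Z can be day 2 (e.g. B in day 1; X in day 3; Z in day 2; N in day 1; F in day 1; S in day 2; L in day 2) or day 3 (e.g. F in day 1; Z in day 3; X in day 2; S in day 2; L in day 2; B in day 1; N in day 1).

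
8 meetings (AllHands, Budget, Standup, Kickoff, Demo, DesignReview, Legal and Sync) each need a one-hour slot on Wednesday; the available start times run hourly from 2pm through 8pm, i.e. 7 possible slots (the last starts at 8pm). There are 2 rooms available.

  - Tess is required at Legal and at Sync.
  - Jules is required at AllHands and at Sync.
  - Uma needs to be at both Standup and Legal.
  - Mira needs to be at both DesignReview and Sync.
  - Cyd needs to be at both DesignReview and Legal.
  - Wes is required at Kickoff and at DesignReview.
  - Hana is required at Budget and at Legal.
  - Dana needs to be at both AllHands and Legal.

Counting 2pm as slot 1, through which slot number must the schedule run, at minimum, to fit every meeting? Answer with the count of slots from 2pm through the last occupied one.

With at most 2 per slot and 8 meetings, at least 4 slots are needed.
4 works (last occupied slot: 5pm): for example Demo in 5pm, Kickoff in 4pm, Budget in 2pm, DesignReview in 3pm, Sync in 5pm, Standup in 3pm, Legal in 4pm, AllHands in 2pm.

4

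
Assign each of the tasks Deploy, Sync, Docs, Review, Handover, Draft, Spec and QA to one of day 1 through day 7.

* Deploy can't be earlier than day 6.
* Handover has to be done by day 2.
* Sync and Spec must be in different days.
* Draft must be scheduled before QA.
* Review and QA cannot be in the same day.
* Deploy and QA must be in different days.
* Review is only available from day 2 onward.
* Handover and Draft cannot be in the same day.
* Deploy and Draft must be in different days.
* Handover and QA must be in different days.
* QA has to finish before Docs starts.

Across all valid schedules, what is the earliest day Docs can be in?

day 4

Precedence pushes Docs to at least day 3.
Docs at day 4 is achievable: Review=day 2; Spec=day 2; Deploy=day 6; Docs=day 4; Sync=day 1; Draft=day 2; Handover=day 1; QA=day 3.
Nothing earlier works — the conflict constraints rule out every day before day 4.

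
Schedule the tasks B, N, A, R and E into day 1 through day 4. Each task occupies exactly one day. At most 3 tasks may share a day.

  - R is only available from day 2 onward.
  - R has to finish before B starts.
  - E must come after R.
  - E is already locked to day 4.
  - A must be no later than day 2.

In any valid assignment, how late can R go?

day 3

R is available from day 2; downstream work caps R at day 3.
R at day 3 is achievable: B -> day 4, E -> day 4, N -> day 1, A -> day 1, R -> day 3.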